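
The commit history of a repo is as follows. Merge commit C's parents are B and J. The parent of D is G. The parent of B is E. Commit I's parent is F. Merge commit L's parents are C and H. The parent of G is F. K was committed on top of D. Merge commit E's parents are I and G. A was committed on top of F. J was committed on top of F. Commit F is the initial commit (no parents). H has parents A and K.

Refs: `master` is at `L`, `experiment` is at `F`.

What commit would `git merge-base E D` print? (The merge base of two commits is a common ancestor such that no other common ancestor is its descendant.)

Ancestors of E: {E, F, G, I}.
Ancestors of D: {D, F, G}.
Common ancestors: {F, G}.
Among these, G is not an ancestor of any other common ancestor — it is the merge base.

G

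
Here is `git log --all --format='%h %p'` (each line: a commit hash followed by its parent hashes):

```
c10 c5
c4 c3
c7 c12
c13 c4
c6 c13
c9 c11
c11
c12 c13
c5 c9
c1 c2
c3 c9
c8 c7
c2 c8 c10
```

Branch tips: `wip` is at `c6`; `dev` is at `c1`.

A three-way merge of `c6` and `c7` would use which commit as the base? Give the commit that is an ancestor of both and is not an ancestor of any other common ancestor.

Ancestors of c6: {c11, c13, c3, c4, c6, c9}.
Ancestors of c7: {c11, c12, c13, c3, c4, c7, c9}.
Common ancestors: {c11, c13, c3, c4, c9}.
Among these, c13 is not an ancestor of any other common ancestor — it is the merge base.

c13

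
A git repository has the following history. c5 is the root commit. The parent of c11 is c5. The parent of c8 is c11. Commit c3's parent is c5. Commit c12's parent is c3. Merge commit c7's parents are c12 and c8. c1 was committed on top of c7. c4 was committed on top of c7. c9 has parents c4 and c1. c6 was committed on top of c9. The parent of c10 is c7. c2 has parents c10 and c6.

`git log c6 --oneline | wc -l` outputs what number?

10

Walking parent pointers from c6: reachable set = {c1, c11, c12, c3, c4, c5, c6, c7, c8, c9}.
That is 10 commits.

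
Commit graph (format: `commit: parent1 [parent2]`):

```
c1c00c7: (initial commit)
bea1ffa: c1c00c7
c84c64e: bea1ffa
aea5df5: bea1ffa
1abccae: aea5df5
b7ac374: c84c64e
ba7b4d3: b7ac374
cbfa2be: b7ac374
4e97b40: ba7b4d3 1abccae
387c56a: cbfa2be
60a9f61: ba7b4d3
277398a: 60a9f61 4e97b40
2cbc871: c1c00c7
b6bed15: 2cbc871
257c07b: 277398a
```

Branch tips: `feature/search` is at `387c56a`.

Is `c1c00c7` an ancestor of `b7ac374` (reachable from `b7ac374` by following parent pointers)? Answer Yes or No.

Ancestors of b7ac374 (commits reachable by following parents): {b7ac374, bea1ffa, c1c00c7, c84c64e}.
c1c00c7 is in that set, so it is an ancestor of b7ac374.

Yes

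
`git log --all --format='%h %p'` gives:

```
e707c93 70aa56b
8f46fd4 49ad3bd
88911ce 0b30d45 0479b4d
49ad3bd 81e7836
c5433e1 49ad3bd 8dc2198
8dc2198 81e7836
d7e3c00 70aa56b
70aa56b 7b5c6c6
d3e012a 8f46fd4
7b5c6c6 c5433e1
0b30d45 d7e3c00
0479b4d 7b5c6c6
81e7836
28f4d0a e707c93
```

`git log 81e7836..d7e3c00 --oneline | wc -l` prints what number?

Reachable from d7e3c00: {49ad3bd, 70aa56b, 7b5c6c6, 81e7836, 8dc2198, c5433e1, d7e3c00}.
Reachable from 81e7836: {81e7836}.
In d7e3c00's history but not 81e7836's: {49ad3bd, 70aa56b, 7b5c6c6, 8dc2198, c5433e1, d7e3c00} — 6 commits.

6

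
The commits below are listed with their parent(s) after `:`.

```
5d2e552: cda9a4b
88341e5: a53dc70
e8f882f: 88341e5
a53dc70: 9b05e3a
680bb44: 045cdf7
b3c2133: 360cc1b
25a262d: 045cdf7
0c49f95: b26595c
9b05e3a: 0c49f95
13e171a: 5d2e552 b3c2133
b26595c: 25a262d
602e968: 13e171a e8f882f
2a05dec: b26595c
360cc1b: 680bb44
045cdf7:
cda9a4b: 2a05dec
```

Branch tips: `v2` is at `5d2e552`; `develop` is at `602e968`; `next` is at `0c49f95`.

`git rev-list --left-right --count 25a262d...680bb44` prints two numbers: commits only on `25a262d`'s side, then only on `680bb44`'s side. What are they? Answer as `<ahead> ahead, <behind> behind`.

Reachable from 25a262d: {045cdf7, 25a262d}.
Reachable from 680bb44: {045cdf7, 680bb44}.
Only in 25a262d's history (ahead): {25a262d} — 1.
Only in 680bb44's history (behind): {680bb44} — 1.

1 ahead, 1 behind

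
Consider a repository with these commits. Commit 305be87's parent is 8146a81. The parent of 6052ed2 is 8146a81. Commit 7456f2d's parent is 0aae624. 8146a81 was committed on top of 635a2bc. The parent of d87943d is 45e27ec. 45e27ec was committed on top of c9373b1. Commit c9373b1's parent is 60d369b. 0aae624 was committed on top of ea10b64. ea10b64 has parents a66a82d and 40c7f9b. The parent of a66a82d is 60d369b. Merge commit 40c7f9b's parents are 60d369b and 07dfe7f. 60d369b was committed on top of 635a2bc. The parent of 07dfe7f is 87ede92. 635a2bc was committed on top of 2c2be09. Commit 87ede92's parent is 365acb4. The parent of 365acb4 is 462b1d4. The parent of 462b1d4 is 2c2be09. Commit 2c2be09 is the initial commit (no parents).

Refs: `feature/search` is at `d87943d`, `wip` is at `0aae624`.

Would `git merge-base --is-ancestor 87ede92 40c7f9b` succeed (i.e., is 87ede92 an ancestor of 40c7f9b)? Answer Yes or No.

Ancestors of 40c7f9b (commits reachable by following parents): {07dfe7f, 2c2be09, 365acb4, 40c7f9b, 462b1d4, 60d369b, 635a2bc, 87ede92}.
87ede92 is in that set, so it is an ancestor of 40c7f9b.

Yes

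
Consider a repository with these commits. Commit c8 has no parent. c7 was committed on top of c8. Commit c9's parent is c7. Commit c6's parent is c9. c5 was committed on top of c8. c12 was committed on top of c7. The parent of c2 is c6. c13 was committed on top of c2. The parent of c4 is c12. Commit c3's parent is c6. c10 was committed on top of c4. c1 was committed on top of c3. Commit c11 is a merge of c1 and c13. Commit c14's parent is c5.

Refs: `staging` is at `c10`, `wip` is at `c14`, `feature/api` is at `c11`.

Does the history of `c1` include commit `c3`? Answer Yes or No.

Yes

Ancestors of c1 (commits reachable by following parents): {c1, c3, c6, c7, c8, c9}.
c3 is in that set, so it is an ancestor of c1.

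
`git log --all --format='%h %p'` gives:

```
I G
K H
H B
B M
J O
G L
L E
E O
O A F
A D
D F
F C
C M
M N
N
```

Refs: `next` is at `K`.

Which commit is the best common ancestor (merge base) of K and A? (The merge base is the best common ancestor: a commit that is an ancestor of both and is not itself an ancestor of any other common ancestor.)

M

Ancestors of K: {B, H, K, M, N}.
Ancestors of A: {A, C, D, F, M, N}.
Common ancestors: {M, N}.
Among these, M is not an ancestor of any other common ancestor — it is the merge base.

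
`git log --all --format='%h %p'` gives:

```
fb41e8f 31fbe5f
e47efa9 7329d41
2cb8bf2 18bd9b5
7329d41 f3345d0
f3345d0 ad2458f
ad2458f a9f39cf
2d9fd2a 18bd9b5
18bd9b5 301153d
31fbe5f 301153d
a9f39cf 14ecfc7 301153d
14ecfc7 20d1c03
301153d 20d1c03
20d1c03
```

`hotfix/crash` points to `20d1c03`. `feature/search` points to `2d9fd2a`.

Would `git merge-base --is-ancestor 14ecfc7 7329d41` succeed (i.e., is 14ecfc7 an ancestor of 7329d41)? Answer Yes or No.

Ancestors of 7329d41 (commits reachable by following parents): {14ecfc7, 20d1c03, 301153d, 7329d41, a9f39cf, ad2458f, f3345d0}.
14ecfc7 is in that set, so it is an ancestor of 7329d41.

Yes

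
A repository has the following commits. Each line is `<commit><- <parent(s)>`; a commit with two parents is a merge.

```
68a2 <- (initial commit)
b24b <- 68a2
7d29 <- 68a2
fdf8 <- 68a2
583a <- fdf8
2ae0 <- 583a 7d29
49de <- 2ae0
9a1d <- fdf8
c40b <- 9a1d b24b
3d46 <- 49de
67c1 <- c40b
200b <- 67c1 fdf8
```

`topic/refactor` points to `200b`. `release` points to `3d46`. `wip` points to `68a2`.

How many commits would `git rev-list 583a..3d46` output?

Reachable from 3d46: {2ae0, 3d46, 49de, 583a, 68a2, 7d29, fdf8}.
Reachable from 583a: {583a, 68a2, fdf8}.
In 3d46's history but not 583a's: {2ae0, 3d46, 49de, 7d29} — 4 commits.

4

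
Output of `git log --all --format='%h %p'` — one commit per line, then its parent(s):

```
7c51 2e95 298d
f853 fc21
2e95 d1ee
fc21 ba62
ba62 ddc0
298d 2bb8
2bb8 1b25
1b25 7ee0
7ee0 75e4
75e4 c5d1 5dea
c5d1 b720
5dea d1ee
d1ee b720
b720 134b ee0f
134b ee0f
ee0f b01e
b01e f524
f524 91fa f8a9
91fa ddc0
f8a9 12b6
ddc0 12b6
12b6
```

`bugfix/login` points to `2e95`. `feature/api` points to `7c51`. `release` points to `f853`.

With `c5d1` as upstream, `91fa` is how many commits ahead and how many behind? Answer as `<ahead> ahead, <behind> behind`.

Reachable from 91fa: {12b6, 91fa, ddc0}.
Reachable from c5d1: {12b6, 134b, 91fa, b01e, b720, c5d1, ddc0, ee0f, f524, f8a9}.
Only in 91fa's history (ahead): {} — 0.
Only in c5d1's history (behind): {134b, b01e, b720, c5d1, ee0f, f524, f8a9} — 7.

0 ahead, 7 behind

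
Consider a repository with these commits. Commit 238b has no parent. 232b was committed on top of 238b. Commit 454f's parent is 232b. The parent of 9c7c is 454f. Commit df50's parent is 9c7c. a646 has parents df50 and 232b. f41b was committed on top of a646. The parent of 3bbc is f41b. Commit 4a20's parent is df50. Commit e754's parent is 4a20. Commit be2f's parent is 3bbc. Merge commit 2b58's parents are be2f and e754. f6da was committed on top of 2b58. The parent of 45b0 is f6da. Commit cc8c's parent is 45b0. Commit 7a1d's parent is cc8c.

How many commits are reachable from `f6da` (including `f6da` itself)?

13

Walking parent pointers from f6da: reachable set = {232b, 238b, 2b58, 3bbc, 454f, 4a20, 9c7c, a646, be2f, df50, e754, f41b, f6da}.
That is 13 commits.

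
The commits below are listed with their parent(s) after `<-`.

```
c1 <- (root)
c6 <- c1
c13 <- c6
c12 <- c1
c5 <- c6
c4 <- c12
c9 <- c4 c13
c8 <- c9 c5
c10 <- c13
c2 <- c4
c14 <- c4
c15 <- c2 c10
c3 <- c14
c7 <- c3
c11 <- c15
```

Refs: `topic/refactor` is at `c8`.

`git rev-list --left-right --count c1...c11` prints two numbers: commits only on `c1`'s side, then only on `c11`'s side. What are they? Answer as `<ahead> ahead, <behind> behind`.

0 ahead, 8 behind

Reachable from c1: {c1}.
Reachable from c11: {c1, c10, c11, c12, c13, c15, c2, c4, c6}.
Only in c1's history (ahead): {} — 0.
Only in c11's history (behind): {c10, c11, c12, c13, c15, c2, c4, c6} — 8.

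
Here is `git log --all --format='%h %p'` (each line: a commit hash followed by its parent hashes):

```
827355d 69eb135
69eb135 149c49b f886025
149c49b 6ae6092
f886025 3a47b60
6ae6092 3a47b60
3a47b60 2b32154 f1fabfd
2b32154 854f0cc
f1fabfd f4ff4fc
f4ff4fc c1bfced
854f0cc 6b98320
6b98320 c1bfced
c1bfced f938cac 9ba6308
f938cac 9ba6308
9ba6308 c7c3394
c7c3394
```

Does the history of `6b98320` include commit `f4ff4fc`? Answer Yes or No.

No

Ancestors of 6b98320: {6b98320, 9ba6308, c1bfced, c7c3394, f938cac}.
f4ff4fc is not in that set, so it is not an ancestor of 6b98320.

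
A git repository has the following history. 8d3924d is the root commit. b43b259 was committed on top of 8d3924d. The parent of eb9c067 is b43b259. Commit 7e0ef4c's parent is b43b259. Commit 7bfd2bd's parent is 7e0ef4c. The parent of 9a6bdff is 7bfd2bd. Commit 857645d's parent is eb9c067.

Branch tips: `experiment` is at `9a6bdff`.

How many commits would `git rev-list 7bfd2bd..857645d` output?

Reachable from 857645d: {857645d, 8d3924d, b43b259, eb9c067}.
Reachable from 7bfd2bd: {7bfd2bd, 7e0ef4c, 8d3924d, b43b259}.
In 857645d's history but not 7bfd2bd's: {857645d, eb9c067} — 2 commits.

2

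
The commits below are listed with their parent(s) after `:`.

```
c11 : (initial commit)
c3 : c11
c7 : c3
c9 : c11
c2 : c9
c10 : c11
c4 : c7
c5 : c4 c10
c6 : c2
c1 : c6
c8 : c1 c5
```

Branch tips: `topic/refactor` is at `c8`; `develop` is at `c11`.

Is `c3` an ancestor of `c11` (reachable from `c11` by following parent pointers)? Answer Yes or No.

No

Ancestors of c11: {c11}.
c3 is not in that set, so it is not an ancestor of c11.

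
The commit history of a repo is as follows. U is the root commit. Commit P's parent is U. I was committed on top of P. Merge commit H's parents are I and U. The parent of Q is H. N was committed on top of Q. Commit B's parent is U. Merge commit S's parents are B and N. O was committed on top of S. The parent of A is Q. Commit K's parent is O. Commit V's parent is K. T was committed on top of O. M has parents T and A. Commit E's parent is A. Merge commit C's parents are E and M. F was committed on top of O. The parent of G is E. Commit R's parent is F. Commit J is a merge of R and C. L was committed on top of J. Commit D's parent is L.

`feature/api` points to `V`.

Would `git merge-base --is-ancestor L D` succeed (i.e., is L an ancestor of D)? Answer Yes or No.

Ancestors of D (commits reachable by following parents): {A, B, C, D, E, F, H, I, J, L, M, N, O, P, Q, R, S, T, U}.
L is in that set, so it is an ancestor of D.

Yes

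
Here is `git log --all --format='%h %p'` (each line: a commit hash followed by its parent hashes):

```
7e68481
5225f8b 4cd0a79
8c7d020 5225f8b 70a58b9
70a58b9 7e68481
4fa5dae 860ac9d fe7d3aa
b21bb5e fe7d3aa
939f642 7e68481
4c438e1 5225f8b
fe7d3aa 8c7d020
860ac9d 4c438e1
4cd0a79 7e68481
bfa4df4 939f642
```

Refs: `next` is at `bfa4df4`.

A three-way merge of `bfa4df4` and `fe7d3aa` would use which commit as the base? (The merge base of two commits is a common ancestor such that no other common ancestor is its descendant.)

Ancestors of bfa4df4: {7e68481, 939f642, bfa4df4}.
Ancestors of fe7d3aa: {4cd0a79, 5225f8b, 70a58b9, 7e68481, 8c7d020, fe7d3aa}.
Common ancestors: {7e68481}.
The only common ancestor is 7e68481, so it is the merge base.

7e68481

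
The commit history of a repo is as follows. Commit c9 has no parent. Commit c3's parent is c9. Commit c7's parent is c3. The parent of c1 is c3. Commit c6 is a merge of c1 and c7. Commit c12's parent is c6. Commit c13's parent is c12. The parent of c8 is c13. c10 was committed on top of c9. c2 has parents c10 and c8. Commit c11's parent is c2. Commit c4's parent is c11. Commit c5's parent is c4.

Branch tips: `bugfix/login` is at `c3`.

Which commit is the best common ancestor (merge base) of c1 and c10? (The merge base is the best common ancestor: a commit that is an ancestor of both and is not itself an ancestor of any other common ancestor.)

Ancestors of c1: {c1, c3, c9}.
Ancestors of c10: {c10, c9}.
Common ancestors: {c9}.
The only common ancestor is c9, so it is the merge base.

c9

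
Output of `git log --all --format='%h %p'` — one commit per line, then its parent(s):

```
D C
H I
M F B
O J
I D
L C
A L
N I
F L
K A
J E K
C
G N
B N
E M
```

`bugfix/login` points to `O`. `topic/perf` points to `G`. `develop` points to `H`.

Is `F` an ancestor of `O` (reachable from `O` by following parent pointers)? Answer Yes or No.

Ancestors of O (commits reachable by following parents): {A, B, C, D, E, F, I, J, K, L, M, N, O}.
F is in that set, so it is an ancestor of O.

Yes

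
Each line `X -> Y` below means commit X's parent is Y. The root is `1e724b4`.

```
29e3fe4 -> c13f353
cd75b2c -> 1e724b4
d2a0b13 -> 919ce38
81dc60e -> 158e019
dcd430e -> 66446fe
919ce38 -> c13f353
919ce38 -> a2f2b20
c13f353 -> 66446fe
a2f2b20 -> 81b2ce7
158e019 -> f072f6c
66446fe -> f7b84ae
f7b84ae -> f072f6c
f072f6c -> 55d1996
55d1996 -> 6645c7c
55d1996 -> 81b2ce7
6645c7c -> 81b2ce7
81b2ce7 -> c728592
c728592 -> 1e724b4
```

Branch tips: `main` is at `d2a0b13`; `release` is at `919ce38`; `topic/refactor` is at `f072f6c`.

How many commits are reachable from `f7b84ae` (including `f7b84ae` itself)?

Walking parent pointers from f7b84ae: reachable set = {1e724b4, 55d1996, 6645c7c, 81b2ce7, c728592, f072f6c, f7b84ae}.
That is 7 commits.

7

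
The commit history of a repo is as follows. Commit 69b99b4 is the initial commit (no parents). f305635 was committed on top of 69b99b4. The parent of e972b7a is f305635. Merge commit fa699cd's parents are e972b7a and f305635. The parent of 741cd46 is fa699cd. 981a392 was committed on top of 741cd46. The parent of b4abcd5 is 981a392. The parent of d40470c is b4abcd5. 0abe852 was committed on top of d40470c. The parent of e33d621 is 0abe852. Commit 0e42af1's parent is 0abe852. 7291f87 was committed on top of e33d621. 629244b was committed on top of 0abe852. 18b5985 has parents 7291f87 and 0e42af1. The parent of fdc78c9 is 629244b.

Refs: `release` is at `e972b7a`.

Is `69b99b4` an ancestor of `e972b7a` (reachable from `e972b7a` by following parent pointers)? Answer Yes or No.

Ancestors of e972b7a (commits reachable by following parents): {69b99b4, e972b7a, f305635}.
69b99b4 is in that set, so it is an ancestor of e972b7a.

Yes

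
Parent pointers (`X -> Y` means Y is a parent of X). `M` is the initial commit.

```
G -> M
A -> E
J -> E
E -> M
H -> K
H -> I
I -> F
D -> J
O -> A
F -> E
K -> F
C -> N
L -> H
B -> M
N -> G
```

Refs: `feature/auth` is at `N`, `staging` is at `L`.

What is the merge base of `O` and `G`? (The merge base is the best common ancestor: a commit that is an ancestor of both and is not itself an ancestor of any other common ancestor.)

Ancestors of O: {A, E, M, O}.
Ancestors of G: {G, M}.
Common ancestors: {M}.
The only common ancestor is M, so it is the merge base.

M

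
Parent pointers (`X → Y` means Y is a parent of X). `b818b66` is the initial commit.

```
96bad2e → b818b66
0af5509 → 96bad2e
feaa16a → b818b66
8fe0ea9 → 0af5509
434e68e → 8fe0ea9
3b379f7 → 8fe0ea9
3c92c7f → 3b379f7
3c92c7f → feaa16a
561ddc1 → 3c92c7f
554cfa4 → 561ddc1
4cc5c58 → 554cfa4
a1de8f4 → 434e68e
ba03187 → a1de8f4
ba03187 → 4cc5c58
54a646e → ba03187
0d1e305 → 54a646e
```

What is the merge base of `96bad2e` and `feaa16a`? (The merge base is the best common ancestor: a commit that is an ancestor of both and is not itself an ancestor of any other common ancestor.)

Ancestors of 96bad2e: {96bad2e, b818b66}.
Ancestors of feaa16a: {b818b66, feaa16a}.
Common ancestors: {b818b66}.
The only common ancestor is b818b66, so it is the merge base.

b818b66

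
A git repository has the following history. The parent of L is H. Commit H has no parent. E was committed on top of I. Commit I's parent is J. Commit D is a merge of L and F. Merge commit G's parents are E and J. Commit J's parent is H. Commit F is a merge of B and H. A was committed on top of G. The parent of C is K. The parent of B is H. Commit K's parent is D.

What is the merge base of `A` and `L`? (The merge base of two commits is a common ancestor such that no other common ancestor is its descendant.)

Ancestors of A: {A, E, G, H, I, J}.
Ancestors of L: {H, L}.
Common ancestors: {H}.
The only common ancestor is H, so it is the merge base.

H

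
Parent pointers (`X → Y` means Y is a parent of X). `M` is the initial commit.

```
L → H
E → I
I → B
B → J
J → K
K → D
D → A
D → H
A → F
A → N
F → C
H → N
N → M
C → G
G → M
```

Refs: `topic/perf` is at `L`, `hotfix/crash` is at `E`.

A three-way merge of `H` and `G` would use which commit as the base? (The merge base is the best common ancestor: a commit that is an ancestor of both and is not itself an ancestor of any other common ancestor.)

Ancestors of H: {H, M, N}.
Ancestors of G: {G, M}.
Common ancestors: {M}.
The only common ancestor is M, so it is the merge base.

M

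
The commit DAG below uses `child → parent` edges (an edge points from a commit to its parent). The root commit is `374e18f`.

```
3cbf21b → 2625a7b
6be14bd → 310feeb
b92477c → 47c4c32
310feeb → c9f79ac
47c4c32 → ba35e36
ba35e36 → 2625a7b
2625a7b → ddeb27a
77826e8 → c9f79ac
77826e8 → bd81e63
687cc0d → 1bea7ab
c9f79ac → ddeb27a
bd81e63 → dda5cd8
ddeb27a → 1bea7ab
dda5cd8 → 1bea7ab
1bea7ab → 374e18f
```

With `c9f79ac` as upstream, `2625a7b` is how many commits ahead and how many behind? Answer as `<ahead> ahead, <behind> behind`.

Reachable from 2625a7b: {1bea7ab, 2625a7b, 374e18f, ddeb27a}.
Reachable from c9f79ac: {1bea7ab, 374e18f, c9f79ac, ddeb27a}.
Only in 2625a7b's history (ahead): {2625a7b} — 1.
Only in c9f79ac's history (behind): {c9f79ac} — 1.

1 ahead, 1 behind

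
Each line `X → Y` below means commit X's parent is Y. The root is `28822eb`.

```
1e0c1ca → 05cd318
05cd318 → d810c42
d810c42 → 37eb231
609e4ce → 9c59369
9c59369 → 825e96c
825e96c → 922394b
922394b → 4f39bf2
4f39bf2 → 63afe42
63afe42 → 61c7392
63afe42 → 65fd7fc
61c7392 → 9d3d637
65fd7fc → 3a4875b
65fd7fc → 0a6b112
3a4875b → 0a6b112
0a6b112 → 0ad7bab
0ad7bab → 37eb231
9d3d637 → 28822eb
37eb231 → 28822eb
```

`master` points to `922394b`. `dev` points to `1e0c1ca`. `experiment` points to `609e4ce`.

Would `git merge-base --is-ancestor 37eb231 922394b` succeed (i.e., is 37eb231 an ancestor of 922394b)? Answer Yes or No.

Yes

Ancestors of 922394b (commits reachable by following parents): {0a6b112, 0ad7bab, 28822eb, 37eb231, 3a4875b, 4f39bf2, 61c7392, 63afe42, 65fd7fc, 922394b, 9d3d637}.
37eb231 is in that set, so it is an ancestor of 922394b.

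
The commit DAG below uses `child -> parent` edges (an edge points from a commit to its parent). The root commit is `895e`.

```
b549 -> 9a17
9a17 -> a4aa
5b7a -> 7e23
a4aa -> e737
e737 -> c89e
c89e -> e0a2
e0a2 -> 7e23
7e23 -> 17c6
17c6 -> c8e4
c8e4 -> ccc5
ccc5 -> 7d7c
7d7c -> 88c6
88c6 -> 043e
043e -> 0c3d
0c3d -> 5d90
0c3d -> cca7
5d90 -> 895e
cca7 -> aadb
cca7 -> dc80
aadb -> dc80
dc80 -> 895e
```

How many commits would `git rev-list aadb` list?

3

Walking parent pointers from aadb: reachable set = {895e, aadb, dc80}.
That is 3 commits.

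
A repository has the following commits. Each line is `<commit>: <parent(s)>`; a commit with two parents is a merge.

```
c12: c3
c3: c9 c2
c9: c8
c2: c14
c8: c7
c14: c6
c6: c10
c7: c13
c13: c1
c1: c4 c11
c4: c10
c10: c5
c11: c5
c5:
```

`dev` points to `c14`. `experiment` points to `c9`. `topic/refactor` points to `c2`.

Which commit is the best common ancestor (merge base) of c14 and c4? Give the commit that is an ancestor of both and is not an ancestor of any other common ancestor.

Ancestors of c14: {c10, c14, c5, c6}.
Ancestors of c4: {c10, c4, c5}.
Common ancestors: {c10, c5}.
Among these, c10 is not an ancestor of any other common ancestor — it is the merge base.

c10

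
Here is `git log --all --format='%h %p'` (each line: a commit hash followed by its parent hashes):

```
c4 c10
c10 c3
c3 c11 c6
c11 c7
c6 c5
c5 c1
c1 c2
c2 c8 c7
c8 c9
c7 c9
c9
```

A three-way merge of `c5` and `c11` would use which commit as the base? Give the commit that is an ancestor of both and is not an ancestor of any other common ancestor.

c7

Ancestors of c5: {c1, c2, c5, c7, c8, c9}.
Ancestors of c11: {c11, c7, c9}.
Common ancestors: {c7, c9}.
Among these, c7 is not an ancestor of any other common ancestor — it is the merge base.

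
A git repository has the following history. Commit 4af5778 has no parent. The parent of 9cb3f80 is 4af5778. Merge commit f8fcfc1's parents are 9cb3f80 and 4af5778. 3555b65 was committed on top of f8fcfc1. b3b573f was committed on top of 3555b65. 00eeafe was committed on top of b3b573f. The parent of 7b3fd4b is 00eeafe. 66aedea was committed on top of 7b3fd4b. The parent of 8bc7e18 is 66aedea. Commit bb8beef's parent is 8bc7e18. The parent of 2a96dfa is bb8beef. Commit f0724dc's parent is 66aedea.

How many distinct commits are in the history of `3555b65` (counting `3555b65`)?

4

Walking parent pointers from 3555b65: reachable set = {3555b65, 4af5778, 9cb3f80, f8fcfc1}.
That is 4 commits.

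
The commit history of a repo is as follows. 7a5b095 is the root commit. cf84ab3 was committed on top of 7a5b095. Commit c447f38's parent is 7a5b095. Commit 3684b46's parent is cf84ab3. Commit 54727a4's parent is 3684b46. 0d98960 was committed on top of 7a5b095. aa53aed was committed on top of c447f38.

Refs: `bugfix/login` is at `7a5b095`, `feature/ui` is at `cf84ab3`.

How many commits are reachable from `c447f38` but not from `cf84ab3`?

Reachable from c447f38: {7a5b095, c447f38}.
Reachable from cf84ab3: {7a5b095, cf84ab3}.
In c447f38's history but not cf84ab3's: {c447f38} — 1 commit.

1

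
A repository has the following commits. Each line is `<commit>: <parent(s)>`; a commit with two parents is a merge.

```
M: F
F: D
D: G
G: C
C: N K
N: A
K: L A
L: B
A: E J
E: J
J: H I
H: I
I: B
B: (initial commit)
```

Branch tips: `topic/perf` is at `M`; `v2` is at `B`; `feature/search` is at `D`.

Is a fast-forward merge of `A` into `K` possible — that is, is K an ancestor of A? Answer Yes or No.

No

A fast-forward from K to A is possible iff K is an ancestor of A.
Ancestors of A: {A, B, E, H, I, J}.
K is not among them, so fast-forward is not possible.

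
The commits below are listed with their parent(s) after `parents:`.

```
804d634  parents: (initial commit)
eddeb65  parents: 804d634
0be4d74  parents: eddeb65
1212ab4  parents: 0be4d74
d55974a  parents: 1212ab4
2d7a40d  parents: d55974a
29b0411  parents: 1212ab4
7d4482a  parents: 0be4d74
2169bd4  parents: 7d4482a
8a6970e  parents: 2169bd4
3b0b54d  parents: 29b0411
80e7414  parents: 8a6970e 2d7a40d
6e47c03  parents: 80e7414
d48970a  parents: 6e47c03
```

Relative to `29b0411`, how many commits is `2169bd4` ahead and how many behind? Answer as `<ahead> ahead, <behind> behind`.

Reachable from 2169bd4: {0be4d74, 2169bd4, 7d4482a, 804d634, eddeb65}.
Reachable from 29b0411: {0be4d74, 1212ab4, 29b0411, 804d634, eddeb65}.
Only in 2169bd4's history (ahead): {2169bd4, 7d4482a} — 2.
Only in 29b0411's history (behind): {1212ab4, 29b0411} — 2.

2 ahead, 2 behind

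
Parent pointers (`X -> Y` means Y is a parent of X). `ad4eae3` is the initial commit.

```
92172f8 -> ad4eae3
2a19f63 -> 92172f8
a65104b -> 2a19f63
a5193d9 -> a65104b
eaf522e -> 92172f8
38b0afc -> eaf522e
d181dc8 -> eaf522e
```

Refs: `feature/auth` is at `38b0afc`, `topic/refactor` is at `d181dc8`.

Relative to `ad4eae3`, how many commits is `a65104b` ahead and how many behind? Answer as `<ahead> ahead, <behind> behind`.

3 ahead, 0 behind

Reachable from a65104b: {2a19f63, 92172f8, a65104b, ad4eae3}.
Reachable from ad4eae3: {ad4eae3}.
Only in a65104b's history (ahead): {2a19f63, 92172f8, a65104b} — 3.
Only in ad4eae3's history (behind): {} — 0.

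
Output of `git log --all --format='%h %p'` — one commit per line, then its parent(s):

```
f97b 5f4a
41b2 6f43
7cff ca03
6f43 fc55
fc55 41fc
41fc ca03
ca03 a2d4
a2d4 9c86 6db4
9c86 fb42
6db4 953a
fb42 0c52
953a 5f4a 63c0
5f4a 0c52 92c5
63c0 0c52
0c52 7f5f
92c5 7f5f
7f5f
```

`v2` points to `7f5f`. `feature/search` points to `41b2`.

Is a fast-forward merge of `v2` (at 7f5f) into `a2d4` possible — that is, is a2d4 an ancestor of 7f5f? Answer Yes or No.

No

A fast-forward from a2d4 to 7f5f is possible iff a2d4 is an ancestor of 7f5f.
Ancestors of 7f5f: {7f5f}.
a2d4 is not among them, so fast-forward is not possible.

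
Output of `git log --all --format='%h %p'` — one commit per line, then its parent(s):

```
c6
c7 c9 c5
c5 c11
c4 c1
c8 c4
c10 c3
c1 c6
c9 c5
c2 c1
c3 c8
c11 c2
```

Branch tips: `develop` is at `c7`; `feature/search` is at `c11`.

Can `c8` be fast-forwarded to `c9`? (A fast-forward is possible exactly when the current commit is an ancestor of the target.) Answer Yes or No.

A fast-forward from c8 to c9 is possible iff c8 is an ancestor of c9.
Ancestors of c9: {c1, c11, c2, c5, c6, c9}.
c8 is not among them, so fast-forward is not possible.

No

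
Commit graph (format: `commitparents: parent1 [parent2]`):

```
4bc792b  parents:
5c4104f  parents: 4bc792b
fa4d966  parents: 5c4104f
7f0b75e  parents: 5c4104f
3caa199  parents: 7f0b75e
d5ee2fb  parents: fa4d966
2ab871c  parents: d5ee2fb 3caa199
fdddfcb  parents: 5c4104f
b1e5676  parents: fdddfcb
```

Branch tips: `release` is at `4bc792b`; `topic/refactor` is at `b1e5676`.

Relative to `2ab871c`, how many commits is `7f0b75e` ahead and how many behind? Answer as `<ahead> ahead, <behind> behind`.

Reachable from 7f0b75e: {4bc792b, 5c4104f, 7f0b75e}.
Reachable from 2ab871c: {2ab871c, 3caa199, 4bc792b, 5c4104f, 7f0b75e, d5ee2fb, fa4d966}.
Only in 7f0b75e's history (ahead): {} — 0.
Only in 2ab871c's history (behind): {2ab871c, 3caa199, d5ee2fb, fa4d966} — 4.

0 ahead, 4 behind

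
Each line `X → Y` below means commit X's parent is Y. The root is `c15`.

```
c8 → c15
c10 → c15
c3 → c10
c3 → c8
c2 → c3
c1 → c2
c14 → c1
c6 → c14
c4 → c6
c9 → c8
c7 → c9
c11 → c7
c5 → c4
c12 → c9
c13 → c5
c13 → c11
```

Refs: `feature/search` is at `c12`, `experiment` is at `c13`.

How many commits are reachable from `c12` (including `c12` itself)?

Walking parent pointers from c12: reachable set = {c12, c15, c8, c9}.
That is 4 commits.

4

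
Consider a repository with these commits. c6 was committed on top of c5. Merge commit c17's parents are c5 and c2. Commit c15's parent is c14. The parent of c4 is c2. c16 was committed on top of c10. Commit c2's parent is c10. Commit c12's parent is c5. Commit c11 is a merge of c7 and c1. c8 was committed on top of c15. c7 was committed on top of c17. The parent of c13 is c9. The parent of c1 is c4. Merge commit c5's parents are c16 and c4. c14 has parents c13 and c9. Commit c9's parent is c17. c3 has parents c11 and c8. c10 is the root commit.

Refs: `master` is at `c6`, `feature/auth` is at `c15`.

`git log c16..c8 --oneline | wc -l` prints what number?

Reachable from c8: {c10, c13, c14, c15, c16, c17, c2, c4, c5, c8, c9}.
Reachable from c16: {c10, c16}.
In c8's history but not c16's: {c13, c14, c15, c17, c2, c4, c5, c8, c9} — 9 commits.

9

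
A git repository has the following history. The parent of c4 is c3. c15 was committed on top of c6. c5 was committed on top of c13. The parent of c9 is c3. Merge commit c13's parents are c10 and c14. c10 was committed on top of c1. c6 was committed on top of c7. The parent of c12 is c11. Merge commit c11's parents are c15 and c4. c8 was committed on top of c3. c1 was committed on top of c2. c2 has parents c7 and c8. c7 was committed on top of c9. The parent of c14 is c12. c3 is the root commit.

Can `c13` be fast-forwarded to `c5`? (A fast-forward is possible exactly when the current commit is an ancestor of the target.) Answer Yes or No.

Yes

A fast-forward from c13 to c5 is possible iff c13 is an ancestor of c5.
Ancestors of c5: {c1, c10, c11, c12, c13, c14, c15, c2, c3, c4, c5, c6, c7, c8, c9}.
c13 is among them, so fast-forward is possible.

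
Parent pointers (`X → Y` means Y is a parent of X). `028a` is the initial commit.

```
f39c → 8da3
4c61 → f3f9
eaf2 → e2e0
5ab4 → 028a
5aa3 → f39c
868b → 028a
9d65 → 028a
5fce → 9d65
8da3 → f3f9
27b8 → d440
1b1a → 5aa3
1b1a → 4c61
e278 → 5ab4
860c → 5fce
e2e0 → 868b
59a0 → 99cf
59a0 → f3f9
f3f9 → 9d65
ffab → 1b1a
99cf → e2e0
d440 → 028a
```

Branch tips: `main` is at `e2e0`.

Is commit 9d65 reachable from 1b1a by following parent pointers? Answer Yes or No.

Yes

Ancestors of 1b1a (commits reachable by following parents): {028a, 1b1a, 4c61, 5aa3, 8da3, 9d65, f39c, f3f9}.
9d65 is in that set, so it is an ancestor of 1b1a.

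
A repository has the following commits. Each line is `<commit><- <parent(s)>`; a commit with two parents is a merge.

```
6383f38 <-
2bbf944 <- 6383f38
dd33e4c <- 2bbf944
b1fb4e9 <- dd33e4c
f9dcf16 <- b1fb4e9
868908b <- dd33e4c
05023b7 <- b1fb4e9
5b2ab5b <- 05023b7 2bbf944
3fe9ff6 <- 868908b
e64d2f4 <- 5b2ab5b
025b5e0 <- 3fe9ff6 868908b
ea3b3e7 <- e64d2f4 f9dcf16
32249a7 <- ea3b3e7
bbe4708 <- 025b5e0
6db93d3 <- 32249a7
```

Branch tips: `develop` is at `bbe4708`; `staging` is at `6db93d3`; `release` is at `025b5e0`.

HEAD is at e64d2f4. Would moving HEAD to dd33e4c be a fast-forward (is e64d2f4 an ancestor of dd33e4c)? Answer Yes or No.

A fast-forward from e64d2f4 to dd33e4c is possible iff e64d2f4 is an ancestor of dd33e4c.
Ancestors of dd33e4c: {2bbf944, 6383f38, dd33e4c}.
e64d2f4 is not among them, so fast-forward is not possible.

No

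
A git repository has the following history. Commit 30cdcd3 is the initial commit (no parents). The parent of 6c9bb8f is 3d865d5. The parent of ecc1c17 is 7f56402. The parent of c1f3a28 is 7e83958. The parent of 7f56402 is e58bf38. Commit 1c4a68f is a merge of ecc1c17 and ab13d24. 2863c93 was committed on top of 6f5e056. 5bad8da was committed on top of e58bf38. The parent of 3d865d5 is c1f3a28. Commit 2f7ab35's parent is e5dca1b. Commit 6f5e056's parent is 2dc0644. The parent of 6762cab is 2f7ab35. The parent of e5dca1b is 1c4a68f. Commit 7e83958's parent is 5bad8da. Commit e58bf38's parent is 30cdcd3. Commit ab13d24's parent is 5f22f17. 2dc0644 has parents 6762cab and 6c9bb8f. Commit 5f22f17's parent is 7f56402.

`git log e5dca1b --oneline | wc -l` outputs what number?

8

Walking parent pointers from e5dca1b: reachable set = {1c4a68f, 30cdcd3, 5f22f17, 7f56402, ab13d24, e58bf38, e5dca1b, ecc1c17}.
That is 8 commits.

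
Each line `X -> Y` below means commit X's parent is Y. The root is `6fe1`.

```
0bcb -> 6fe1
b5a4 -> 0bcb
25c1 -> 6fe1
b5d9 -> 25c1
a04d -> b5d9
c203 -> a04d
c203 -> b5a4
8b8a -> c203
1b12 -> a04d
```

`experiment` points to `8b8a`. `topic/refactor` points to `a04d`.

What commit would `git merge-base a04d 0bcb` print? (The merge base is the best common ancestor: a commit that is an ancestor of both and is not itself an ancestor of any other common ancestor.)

6fe1

Ancestors of a04d: {25c1, 6fe1, a04d, b5d9}.
Ancestors of 0bcb: {0bcb, 6fe1}.
Common ancestors: {6fe1}.
The only common ancestor is 6fe1, so it is the merge base.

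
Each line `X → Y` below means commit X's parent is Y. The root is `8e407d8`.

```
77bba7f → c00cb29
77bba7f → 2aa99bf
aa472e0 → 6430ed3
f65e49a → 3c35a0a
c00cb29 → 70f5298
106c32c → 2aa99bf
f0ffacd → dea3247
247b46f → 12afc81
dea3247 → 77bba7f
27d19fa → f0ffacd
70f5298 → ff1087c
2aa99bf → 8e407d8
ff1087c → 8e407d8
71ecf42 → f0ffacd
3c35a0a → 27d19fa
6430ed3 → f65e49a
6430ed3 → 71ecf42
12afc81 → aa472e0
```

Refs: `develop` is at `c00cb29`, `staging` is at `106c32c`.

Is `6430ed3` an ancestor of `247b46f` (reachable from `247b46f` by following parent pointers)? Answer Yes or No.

Ancestors of 247b46f (commits reachable by following parents): {12afc81, 247b46f, 27d19fa, 2aa99bf, 3c35a0a, 6430ed3, 70f5298, 71ecf42, 77bba7f, 8e407d8, aa472e0, c00cb29, dea3247, f0ffacd, f65e49a, ff1087c}.
6430ed3 is in that set, so it is an ancestor of 247b46f.

Yes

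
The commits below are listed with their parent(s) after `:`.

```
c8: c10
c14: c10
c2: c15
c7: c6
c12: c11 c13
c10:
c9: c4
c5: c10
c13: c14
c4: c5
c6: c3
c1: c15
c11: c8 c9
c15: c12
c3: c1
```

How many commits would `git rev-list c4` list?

Walking parent pointers from c4: reachable set = {c10, c4, c5}.
That is 3 commits.

3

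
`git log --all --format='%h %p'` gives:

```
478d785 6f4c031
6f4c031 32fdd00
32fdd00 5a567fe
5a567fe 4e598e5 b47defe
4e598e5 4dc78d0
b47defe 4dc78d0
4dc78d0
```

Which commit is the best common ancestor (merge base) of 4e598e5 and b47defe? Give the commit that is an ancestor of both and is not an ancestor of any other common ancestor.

4dc78d0

Ancestors of 4e598e5: {4dc78d0, 4e598e5}.
Ancestors of b47defe: {4dc78d0, b47defe}.
Common ancestors: {4dc78d0}.
The only common ancestor is 4dc78d0, so it is the merge base.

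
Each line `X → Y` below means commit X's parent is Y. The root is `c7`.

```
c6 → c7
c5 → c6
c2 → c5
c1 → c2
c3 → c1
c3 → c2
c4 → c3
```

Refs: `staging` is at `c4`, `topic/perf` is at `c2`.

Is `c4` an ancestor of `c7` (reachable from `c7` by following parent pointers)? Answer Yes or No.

Ancestors of c7: {c7}.
c4 is not in that set, so it is not an ancestor of c7.

No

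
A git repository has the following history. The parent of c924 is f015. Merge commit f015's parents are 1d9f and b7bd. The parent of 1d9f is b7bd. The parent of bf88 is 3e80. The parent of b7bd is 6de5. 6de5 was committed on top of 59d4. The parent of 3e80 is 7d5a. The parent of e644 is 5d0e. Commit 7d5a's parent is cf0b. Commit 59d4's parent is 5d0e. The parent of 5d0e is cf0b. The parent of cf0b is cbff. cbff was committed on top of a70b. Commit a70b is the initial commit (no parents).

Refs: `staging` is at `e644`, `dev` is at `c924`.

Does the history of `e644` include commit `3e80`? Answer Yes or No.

No

Ancestors of e644: {5d0e, a70b, cbff, cf0b, e644}.
3e80 is not in that set, so it is not an ancestor of e644.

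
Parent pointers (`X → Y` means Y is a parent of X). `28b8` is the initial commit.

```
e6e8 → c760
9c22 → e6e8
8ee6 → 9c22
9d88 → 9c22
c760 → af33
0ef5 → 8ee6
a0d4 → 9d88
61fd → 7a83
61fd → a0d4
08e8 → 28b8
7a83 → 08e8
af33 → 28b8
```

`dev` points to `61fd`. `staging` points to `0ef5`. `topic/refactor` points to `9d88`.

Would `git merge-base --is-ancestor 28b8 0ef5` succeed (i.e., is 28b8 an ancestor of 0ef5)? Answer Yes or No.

Yes

Ancestors of 0ef5 (commits reachable by following parents): {0ef5, 28b8, 8ee6, 9c22, af33, c760, e6e8}.
28b8 is in that set, so it is an ancestor of 0ef5.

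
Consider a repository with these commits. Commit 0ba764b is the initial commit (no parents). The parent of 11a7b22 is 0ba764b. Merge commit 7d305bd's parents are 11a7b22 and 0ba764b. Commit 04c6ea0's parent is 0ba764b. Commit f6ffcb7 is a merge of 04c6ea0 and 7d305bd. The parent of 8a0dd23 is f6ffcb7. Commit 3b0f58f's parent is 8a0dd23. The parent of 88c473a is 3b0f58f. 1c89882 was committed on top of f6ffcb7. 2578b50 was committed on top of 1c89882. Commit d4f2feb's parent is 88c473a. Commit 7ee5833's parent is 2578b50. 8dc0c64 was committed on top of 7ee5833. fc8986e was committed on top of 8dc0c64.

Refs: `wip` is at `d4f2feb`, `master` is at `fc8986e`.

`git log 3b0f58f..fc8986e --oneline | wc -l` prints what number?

5

Reachable from fc8986e: {04c6ea0, 0ba764b, 11a7b22, 1c89882, 2578b50, 7d305bd, 7ee5833, 8dc0c64, f6ffcb7, fc8986e}.
Reachable from 3b0f58f: {04c6ea0, 0ba764b, 11a7b22, 3b0f58f, 7d305bd, 8a0dd23, f6ffcb7}.
In fc8986e's history but not 3b0f58f's: {1c89882, 2578b50, 7ee5833, 8dc0c64, fc8986e} — 5 commits.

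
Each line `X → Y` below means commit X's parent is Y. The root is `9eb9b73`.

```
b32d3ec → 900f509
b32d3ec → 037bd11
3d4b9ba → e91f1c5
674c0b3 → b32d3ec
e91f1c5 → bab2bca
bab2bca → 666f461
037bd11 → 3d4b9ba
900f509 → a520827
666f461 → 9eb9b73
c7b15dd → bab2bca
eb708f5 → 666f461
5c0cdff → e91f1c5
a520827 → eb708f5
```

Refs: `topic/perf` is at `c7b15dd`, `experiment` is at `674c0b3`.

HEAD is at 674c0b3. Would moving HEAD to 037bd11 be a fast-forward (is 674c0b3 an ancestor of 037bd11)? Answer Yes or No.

A fast-forward from 674c0b3 to 037bd11 is possible iff 674c0b3 is an ancestor of 037bd11.
Ancestors of 037bd11: {037bd11, 3d4b9ba, 666f461, 9eb9b73, bab2bca, e91f1c5}.
674c0b3 is not among them, so fast-forward is not possible.

No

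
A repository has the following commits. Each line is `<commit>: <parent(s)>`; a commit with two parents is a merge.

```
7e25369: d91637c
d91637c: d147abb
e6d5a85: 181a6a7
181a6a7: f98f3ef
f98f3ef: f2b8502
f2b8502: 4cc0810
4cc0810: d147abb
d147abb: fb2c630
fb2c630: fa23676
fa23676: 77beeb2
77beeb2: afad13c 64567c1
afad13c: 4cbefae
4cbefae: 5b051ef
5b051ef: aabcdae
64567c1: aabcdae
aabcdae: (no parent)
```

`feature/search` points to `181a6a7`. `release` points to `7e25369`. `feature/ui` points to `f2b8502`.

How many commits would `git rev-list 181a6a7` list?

Walking parent pointers from 181a6a7: reachable set = {181a6a7, 4cbefae, 4cc0810, 5b051ef, 64567c1, 77beeb2, aabcdae, afad13c, d147abb, f2b8502, f98f3ef, fa23676, fb2c630}.
That is 13 commits.

13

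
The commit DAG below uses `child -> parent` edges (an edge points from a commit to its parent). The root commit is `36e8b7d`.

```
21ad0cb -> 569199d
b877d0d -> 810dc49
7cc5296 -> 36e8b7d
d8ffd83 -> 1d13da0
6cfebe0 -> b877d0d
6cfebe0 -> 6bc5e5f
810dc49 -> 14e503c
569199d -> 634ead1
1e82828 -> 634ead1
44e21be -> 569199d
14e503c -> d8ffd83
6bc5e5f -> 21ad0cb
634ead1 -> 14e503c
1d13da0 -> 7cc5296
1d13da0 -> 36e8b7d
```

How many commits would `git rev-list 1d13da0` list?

Walking parent pointers from 1d13da0: reachable set = {1d13da0, 36e8b7d, 7cc5296}.
That is 3 commits.

3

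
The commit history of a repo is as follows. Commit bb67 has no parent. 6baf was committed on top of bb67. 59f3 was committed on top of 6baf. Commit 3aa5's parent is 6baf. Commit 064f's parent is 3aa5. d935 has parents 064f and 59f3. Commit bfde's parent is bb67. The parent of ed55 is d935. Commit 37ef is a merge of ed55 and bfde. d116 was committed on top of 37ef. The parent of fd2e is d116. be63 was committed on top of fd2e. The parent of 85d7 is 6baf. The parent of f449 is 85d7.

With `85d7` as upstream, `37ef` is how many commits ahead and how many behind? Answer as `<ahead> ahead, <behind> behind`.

Reachable from 37ef: {064f, 37ef, 3aa5, 59f3, 6baf, bb67, bfde, d935, ed55}.
Reachable from 85d7: {6baf, 85d7, bb67}.
Only in 37ef's history (ahead): {064f, 37ef, 3aa5, 59f3, bfde, d935, ed55} — 7.
Only in 85d7's history (behind): {85d7} — 1.

7 ahead, 1 behind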